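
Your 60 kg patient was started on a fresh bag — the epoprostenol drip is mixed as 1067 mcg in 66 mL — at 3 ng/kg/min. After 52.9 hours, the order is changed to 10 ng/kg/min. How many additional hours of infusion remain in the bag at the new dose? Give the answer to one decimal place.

13.8 hours

Initial rate:
Dose = 3 ng/kg/min × 60 kg = 180 ng/min
180 ng/min × 60 min/hr = 10800 ng/hr
Concentration = 1067 mcg ÷ 66 mL = 16.16667 mcg/mL = 16166.67 ng/mL
Rate = 10800 ng/hr ÷ 16166.67 ng/mL = 0.6680412 mL/hr
Volume infused so far = 0.6680412 mL/hr × 52.9 hr = 35.33938 mL
Volume remaining = 66 − 35.33938 = 30.66062 mL
New rate:
Dose = 10 ng/kg/min × 60 kg = 600 ng/min
600 ng/min × 60 min/hr = 36000 ng/hr
Rate = 36000 ng/hr ÷ 16166.67 ng/mL = 2.226804 mL/hr
Time remaining = 30.66062 mL ÷ 2.226804 mL/hr = 13.76889 hr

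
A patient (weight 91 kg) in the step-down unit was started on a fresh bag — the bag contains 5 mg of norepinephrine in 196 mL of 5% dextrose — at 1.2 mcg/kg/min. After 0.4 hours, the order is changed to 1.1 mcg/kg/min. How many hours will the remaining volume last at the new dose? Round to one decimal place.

0.4 hours

Initial rate:
Dose = 1.2 mcg/kg/min × 91 kg = 109.2 mcg/min
109.2 mcg/min × 60 min/hr = 6552 mcg/hr
Concentration = 5 mg ÷ 196 mL = 0.0255102 mg/mL = 25.5102 mcg/mL
Rate = 6552 mcg/hr ÷ 25.5102 mcg/mL = 256.8384 mL/hr
Volume infused so far = 256.8384 mL/hr × 0.4 hr = 102.7354 mL
Volume remaining = 196 − 102.7354 = 93.26464 mL
New rate:
Dose = 1.1 mcg/kg/min × 91 kg = 100.1 mcg/min
100.1 mcg/min × 60 min/hr = 6006 mcg/hr
Rate = 6006 mcg/hr ÷ 25.5102 mcg/mL = 235.4352 mL/hr
Time remaining = 93.26464 mL ÷ 235.4352 mL/hr = 0.3961372 hr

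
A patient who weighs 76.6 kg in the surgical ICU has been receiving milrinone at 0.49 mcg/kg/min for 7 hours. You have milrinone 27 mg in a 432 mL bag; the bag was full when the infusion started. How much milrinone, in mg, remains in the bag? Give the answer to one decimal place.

Dose = 0.49 mcg/kg/min × 76.6 kg = 37.534 mcg/min
37.534 mcg/min × 60 min/hr = 2252.04 mcg/hr
Concentration = 27 mg ÷ 432 mL = 0.0625 mg/mL = 62.5 mcg/mL
Rate = 2252.04 mcg/hr ÷ 62.5 mcg/mL = 36.03264 mL/hr
Volume infused = 36.03264 mL/hr × 7 hr = 252.2285 mL
Volume remaining = 432 − 252.2285 = 179.7715 mL
Drug remaining = 179.7715 mL × 62.5 mcg/mL = 11235.72 mcg = 11.23572 mg

11.2 mg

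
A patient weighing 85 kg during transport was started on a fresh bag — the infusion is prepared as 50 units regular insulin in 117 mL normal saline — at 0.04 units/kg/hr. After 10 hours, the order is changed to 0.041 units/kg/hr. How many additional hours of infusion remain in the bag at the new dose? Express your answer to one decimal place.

4.6 hours

Initial rate:
Dose = 0.04 units/kg/hr × 85 kg = 3.4 units/hr
Concentration = 50 units ÷ 117 mL = 0.4273504 units/mL
Rate = 3.4 units/hr ÷ 0.4273504 units/mL = 7.956 mL/hr
Volume infused so far = 7.956 mL/hr × 10 hr = 79.56 mL
Volume remaining = 117 − 79.56 = 37.44 mL
New rate:
Dose = 0.041 units/kg/hr × 85 kg = 3.485 units/hr
Rate = 3.485 units/hr ÷ 0.4273504 units/mL = 8.1549 mL/hr
Time remaining = 37.44 mL ÷ 8.1549 mL/hr = 4.591105 hr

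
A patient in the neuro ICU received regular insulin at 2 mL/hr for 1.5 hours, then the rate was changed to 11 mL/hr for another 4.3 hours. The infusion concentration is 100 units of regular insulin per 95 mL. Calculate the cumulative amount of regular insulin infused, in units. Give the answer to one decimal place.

52.9 units

Concentration = 100 units ÷ 95 mL = 1.052632 units/mL
Stage 1: 2 mL/hr × 1.5 hr = 3 mL → 3 mL × 1.052632 units/mL = 3.157895 units
Stage 2: 11 mL/hr × 4.3 hr = 47.3 mL → 47.3 mL × 1.052632 units/mL = 49.78947 units
Total = 3.157895 + 49.78947 = 52.94737 units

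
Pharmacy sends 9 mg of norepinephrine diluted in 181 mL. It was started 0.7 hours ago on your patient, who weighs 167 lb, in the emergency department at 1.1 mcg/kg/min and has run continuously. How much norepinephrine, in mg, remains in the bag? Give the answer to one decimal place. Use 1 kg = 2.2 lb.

Weight = 167 lb ÷ 2.2 lb/kg = 75.90909 kg
Dose = 1.1 mcg/kg/min × 75.90909 kg = 83.5 mcg/min
83.5 mcg/min × 60 min/hr = 5010 mcg/hr
Concentration = 9 mg ÷ 181 mL = 0.04972376 mg/mL = 49.72376 mcg/mL
Rate = 5010 mcg/hr ÷ 49.72376 mcg/mL = 100.7567 mL/hr
Volume infused = 100.7567 mL/hr × 0.7 hr = 70.52967 mL
Volume remaining = 181 − 70.52967 = 110.4703 mL
Drug remaining = 110.4703 mL × 49.72376 mcg/mL = 5493 mcg = 5.493 mg

5.5 mg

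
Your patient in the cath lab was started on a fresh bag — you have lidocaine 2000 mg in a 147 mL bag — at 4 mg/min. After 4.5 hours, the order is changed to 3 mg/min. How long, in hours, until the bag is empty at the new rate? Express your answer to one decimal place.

Initial rate:
4 mg/min × 60 min/hr = 240 mg/hr
Concentration = 2000 mg ÷ 147 mL = 13.60544 mg/mL
Rate = 240 mg/hr ÷ 13.60544 mg/mL = 17.64 mL/hr
Volume infused so far = 17.64 mL/hr × 4.5 hr = 79.38 mL
Volume remaining = 147 − 79.38 = 67.62 mL
New rate:
3 mg/min × 60 min/hr = 180 mg/hr
Rate = 180 mg/hr ÷ 13.60544 mg/mL = 13.23 mL/hr
Time remaining = 67.62 mL ÷ 13.23 mL/hr = 5.111111 hr

5.1 hours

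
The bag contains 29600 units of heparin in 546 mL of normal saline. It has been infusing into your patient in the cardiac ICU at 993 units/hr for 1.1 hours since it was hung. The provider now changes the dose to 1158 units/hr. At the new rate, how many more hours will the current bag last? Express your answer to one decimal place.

Initial rate:
Concentration = 29600 units ÷ 546 mL = 54.21245 units/mL
Rate = 993 units/hr ÷ 54.21245 units/mL = 18.31682 mL/hr
Volume infused so far = 18.31682 mL/hr × 1.1 hr = 20.14851 mL
Volume remaining = 546 − 20.14851 = 525.8515 mL
New rate:
Rate = 1158 units/hr ÷ 54.21245 units/mL = 21.36041 mL/hr
Time remaining = 525.8515 mL ÷ 21.36041 mL/hr = 24.61805 hr

24.6 hours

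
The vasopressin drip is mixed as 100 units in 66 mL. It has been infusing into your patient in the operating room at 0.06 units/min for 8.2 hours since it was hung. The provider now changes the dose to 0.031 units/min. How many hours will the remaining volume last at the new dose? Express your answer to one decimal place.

Initial rate:
0.06 units/min × 60 min/hr = 3.6 units/hr
Concentration = 100 units ÷ 66 mL = 1.515152 units/mL
Rate = 3.6 units/hr ÷ 1.515152 units/mL = 2.376 mL/hr
Volume infused so far = 2.376 mL/hr × 8.2 hr = 19.4832 mL
Volume remaining = 66 − 19.4832 = 46.5168 mL
New rate:
0.031 units/min × 60 min/hr = 1.86 units/hr
Rate = 1.86 units/hr ÷ 1.515152 units/mL = 1.2276 mL/hr
Time remaining = 46.5168 mL ÷ 1.2276 mL/hr = 37.89247 hr

37.9 hours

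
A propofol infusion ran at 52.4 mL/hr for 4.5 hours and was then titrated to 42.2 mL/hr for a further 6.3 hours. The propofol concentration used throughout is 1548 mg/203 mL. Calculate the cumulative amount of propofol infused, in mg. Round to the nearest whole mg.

3825 mg

Concentration = 1548 mg ÷ 203 mL = 7.625616 mg/mL
Stage 1: 52.4 mL/hr × 4.5 hr = 235.8 mL → 235.8 mL × 7.625616 mg/mL = 1798.12 mg
Stage 2: 42.2 mL/hr × 6.3 hr = 265.86 mL → 265.86 mL × 7.625616 mg/mL = 2027.346 mg
Total = 1798.12 + 2027.346 = 3825.466 mg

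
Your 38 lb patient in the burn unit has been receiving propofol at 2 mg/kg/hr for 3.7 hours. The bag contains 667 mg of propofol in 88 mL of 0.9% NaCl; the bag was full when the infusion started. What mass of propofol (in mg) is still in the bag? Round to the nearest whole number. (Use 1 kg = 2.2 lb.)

539 mg

Weight = 38 lb ÷ 2.2 lb/kg = 17.27273 kg
Dose = 2 mg/kg/hr × 17.27273 kg = 34.54545 mg/hr
Concentration = 667 mg ÷ 88 mL = 7.579545 mg/mL
Rate = 34.54545 mg/hr ÷ 7.579545 mg/mL = 4.557721 mL/hr
Volume infused = 4.557721 mL/hr × 3.7 hr = 16.86357 mL
Volume remaining = 88 − 16.86357 = 71.13643 mL
Drug remaining = 71.13643 mL × 7.579545 mg/mL = 539.1818 mg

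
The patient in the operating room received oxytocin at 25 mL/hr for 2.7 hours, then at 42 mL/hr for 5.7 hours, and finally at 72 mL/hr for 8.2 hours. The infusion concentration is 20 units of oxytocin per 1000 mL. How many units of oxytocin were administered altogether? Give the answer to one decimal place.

17.9 units

Concentration = 20 units ÷ 1000 mL = 0.02 units/mL
Stage 1: 25 mL/hr × 2.7 hr = 67.5 mL → 67.5 mL × 0.02 units/mL = 1.35 units
Stage 2: 42 mL/hr × 5.7 hr = 239.4 mL → 239.4 mL × 0.02 units/mL = 4.788 units
Stage 3: 72 mL/hr × 8.2 hr = 590.4 mL → 590.4 mL × 0.02 units/mL = 11.808 units
Total = 1.35 + 4.788 + 11.808 = 17.946 units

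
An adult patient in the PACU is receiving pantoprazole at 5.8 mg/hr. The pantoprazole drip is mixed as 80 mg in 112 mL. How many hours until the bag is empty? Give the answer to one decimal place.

13.8 hours

Concentration = 80 mg ÷ 112 mL = 0.7142857 mg/mL
Rate = 5.8 mg/hr ÷ 0.7142857 mg/mL = 8.12 mL/hr
Duration = 112 mL ÷ 8.12 mL/hr = 13.7931 hr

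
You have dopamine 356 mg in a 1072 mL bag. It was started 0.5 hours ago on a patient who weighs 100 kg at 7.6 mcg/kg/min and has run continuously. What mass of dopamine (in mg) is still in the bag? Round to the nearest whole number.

Dose = 7.6 mcg/kg/min × 100 kg = 760 mcg/min
760 mcg/min × 60 min/hr = 45600 mcg/hr
Concentration = 356 mg ÷ 1072 mL = 0.3320896 mg/mL = 332.0896 mcg/mL
Rate = 45600 mcg/hr ÷ 332.0896 mcg/mL = 137.3124 mL/hr
Volume infused = 137.3124 mL/hr × 0.5 hr = 68.65618 mL
Volume remaining = 1072 − 68.65618 = 1003.344 mL
Drug remaining = 1003.344 mL × 332.0896 mcg/mL = 333200 mcg = 333.2 mg

333 mg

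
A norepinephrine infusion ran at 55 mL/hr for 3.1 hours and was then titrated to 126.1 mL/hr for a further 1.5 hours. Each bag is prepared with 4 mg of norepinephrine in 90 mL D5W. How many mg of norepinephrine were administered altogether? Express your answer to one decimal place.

Concentration = 4 mg ÷ 90 mL = 0.04444444 mg/mL
Stage 1: 55 mL/hr × 3.1 hr = 170.5 mL → 170.5 mL × 0.04444444 mg/mL = 7.577778 mg
Stage 2: 126.1 mL/hr × 1.5 hr = 189.15 mL → 189.15 mL × 0.04444444 mg/mL = 8.406667 mg
Total = 7.577778 + 8.406667 = 15.98444 mg

16.0 mg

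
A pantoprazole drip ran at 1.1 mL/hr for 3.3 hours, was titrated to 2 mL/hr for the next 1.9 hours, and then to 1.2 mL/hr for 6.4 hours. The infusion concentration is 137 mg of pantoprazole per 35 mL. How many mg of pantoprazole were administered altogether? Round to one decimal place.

59.1 mg

Concentration = 137 mg ÷ 35 mL = 3.914286 mg/mL
Stage 1: 1.1 mL/hr × 3.3 hr = 3.63 mL → 3.63 mL × 3.914286 mg/mL = 14.20886 mg
Stage 2: 2 mL/hr × 1.9 hr = 3.8 mL → 3.8 mL × 3.914286 mg/mL = 14.87429 mg
Stage 3: 1.2 mL/hr × 6.4 hr = 7.68 mL → 7.68 mL × 3.914286 mg/mL = 30.06171 mg
Total = 14.20886 + 14.87429 + 30.06171 = 59.14486 mg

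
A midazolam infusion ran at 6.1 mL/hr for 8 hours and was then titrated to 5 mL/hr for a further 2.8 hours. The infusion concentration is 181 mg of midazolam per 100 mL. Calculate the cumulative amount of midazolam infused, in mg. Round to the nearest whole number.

114 mg

Concentration = 181 mg ÷ 100 mL = 1.81 mg/mL
Stage 1: 6.1 mL/hr × 8 hr = 48.8 mL → 48.8 mL × 1.81 mg/mL = 88.328 mg
Stage 2: 5 mL/hr × 2.8 hr = 14 mL → 14 mL × 1.81 mg/mL = 25.34 mg
Total = 88.328 + 25.34 = 113.668 mg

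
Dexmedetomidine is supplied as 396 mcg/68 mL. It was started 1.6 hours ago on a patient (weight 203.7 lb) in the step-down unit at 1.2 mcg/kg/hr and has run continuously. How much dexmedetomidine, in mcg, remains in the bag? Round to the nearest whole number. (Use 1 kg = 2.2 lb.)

Weight = 203.7 lb ÷ 2.2 lb/kg = 92.59091 kg
Dose = 1.2 mcg/kg/hr × 92.59091 kg = 111.1091 mcg/hr
Concentration = 396 mcg ÷ 68 mL = 5.823529 mcg/mL
Rate = 111.1091 mcg/hr ÷ 5.823529 mcg/mL = 19.07934 mL/hr
Volume infused = 19.07934 mL/hr × 1.6 hr = 30.52694 mL
Volume remaining = 68 − 30.52694 = 37.47306 mL
Drug remaining = 37.47306 mL × 5.823529 mcg/mL = 218.2255 mcg

218 mcg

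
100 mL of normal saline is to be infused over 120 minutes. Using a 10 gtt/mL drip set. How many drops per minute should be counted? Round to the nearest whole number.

100 mL ÷ (120 min) = 0.8333333 mL/min
0.8333333 mL/min × 10 gtt/mL = 8.333333 gtt/min

8 gtt/min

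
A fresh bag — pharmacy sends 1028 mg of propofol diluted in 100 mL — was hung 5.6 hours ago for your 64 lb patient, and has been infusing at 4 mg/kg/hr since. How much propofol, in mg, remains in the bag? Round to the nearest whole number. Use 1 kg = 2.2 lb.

376 mg

Weight = 64 lb ÷ 2.2 lb/kg = 29.09091 kg
Dose = 4 mg/kg/hr × 29.09091 kg = 116.3636 mg/hr
Concentration = 1028 mg ÷ 100 mL = 10.28 mg/mL
Rate = 116.3636 mg/hr ÷ 10.28 mg/mL = 11.31942 mL/hr
Volume infused = 11.31942 mL/hr × 5.6 hr = 63.38875 mL
Volume remaining = 100 − 63.38875 = 36.61125 mL
Drug remaining = 36.61125 mL × 10.28 mg/mL = 376.3636 mg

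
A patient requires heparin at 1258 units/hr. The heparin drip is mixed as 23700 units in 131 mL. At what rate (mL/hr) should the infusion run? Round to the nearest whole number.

Concentration = 23700 units ÷ 131 mL = 180.916 units/mL
Rate = 1258 units/hr ÷ 180.916 units/mL = 6.953502 mL/hr

7 mL/hr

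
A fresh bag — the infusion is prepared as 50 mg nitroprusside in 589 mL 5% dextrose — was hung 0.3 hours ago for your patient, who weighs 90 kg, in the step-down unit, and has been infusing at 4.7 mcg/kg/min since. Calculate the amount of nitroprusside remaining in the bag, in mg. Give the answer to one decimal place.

Dose = 4.7 mcg/kg/min × 90 kg = 423 mcg/min
423 mcg/min × 60 min/hr = 25380 mcg/hr
Concentration = 50 mg ÷ 589 mL = 0.08488964 mg/mL = 84.88964 mcg/mL
Rate = 25380 mcg/hr ÷ 84.88964 mcg/mL = 298.9764 mL/hr
Volume infused = 298.9764 mL/hr × 0.3 hr = 89.69292 mL
Volume remaining = 589 − 89.69292 = 499.3071 mL
Drug remaining = 499.3071 mL × 84.88964 mcg/mL = 42386 mcg = 42.386 mg

42.4 mg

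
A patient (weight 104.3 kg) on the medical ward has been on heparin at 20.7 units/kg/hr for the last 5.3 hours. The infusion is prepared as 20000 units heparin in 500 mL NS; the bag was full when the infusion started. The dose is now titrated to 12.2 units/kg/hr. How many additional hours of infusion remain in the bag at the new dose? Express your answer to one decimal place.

Initial rate:
Dose = 20.7 units/kg/hr × 104.3 kg = 2159.01 units/hr
Concentration = 20000 units ÷ 500 mL = 40 units/mL
Rate = 2159.01 units/hr ÷ 40 units/mL = 53.97525 mL/hr
Volume infused so far = 53.97525 mL/hr × 5.3 hr = 286.0688 mL
Volume remaining = 500 − 286.0688 = 213.9312 mL
New rate:
Dose = 12.2 units/kg/hr × 104.3 kg = 1272.46 units/hr
Rate = 1272.46 units/hr ÷ 40 units/mL = 31.8115 mL/hr
Time remaining = 213.9312 mL ÷ 31.8115 mL/hr = 6.724963 hr

6.7 hours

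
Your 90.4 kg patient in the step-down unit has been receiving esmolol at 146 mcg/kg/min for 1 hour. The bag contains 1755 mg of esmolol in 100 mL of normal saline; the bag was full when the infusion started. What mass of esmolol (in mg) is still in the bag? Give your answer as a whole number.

Dose = 146 mcg/kg/min × 90.4 kg = 13198.4 mcg/min
13198.4 mcg/min × 60 min/hr = 791904 mcg/hr
Concentration = 1755 mg ÷ 100 mL = 17.55 mg/mL = 17550 mcg/mL
Rate = 791904 mcg/hr ÷ 17550 mcg/mL = 45.12274 mL/hr
Volume infused = 45.12274 mL/hr × 1 hr = 45.12274 mL
Volume remaining = 100 − 45.12274 = 54.87726 mL
Drug remaining = 54.87726 mL × 17550 mcg/mL = 963096 mcg = 963.096 mg

963 mg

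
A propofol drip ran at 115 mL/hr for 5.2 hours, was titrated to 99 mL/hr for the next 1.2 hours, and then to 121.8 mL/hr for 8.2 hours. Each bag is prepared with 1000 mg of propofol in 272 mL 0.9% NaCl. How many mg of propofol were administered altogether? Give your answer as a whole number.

6307 mg

Concentration = 1000 mg ÷ 272 mL = 3.676471 mg/mL
Stage 1: 115 mL/hr × 5.2 hr = 598 mL → 598 mL × 3.676471 mg/mL = 2198.529 mg
Stage 2: 99 mL/hr × 1.2 hr = 118.8 mL → 118.8 mL × 3.676471 mg/mL = 436.7647 mg
Stage 3: 121.8 mL/hr × 8.2 hr = 998.76 mL → 998.76 mL × 3.676471 mg/mL = 3671.912 mg
Total = 2198.529 + 436.7647 + 3671.912 = 6307.206 mg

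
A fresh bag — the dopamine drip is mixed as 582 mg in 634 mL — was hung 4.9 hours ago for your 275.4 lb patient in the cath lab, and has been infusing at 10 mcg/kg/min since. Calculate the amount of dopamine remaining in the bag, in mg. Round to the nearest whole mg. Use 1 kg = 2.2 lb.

214 mg

Weight = 275.4 lb ÷ 2.2 lb/kg = 125.1818 kg
Dose = 10 mcg/kg/min × 125.1818 kg = 1251.818 mcg/min
1251.818 mcg/min × 60 min/hr = 75109.09 mcg/hr
Concentration = 582 mg ÷ 634 mL = 0.9179811 mg/mL = 917.9811 mcg/mL
Rate = 75109.09 mcg/hr ÷ 917.9811 mcg/mL = 81.81987 mL/hr
Volume infused = 81.81987 mL/hr × 4.9 hr = 400.9174 mL
Volume remaining = 634 − 400.9174 = 233.0826 mL
Drug remaining = 233.0826 mL × 917.9811 mcg/mL = 213965.5 mcg = 213.9655 mg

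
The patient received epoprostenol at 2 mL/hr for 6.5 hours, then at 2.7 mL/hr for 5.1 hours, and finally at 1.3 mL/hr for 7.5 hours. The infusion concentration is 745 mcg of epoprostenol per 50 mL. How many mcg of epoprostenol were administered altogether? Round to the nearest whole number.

544 mcg

Concentration = 745 mcg ÷ 50 mL = 14.9 mcg/mL
Stage 1: 2 mL/hr × 6.5 hr = 13 mL → 13 mL × 14.9 mcg/mL = 193.7 mcg
Stage 2: 2.7 mL/hr × 5.1 hr = 13.77 mL → 13.77 mL × 14.9 mcg/mL = 205.173 mcg
Stage 3: 1.3 mL/hr × 7.5 hr = 9.75 mL → 9.75 mL × 14.9 mcg/mL = 145.275 mcg
Total = 193.7 + 205.173 + 145.275 = 544.148 mcg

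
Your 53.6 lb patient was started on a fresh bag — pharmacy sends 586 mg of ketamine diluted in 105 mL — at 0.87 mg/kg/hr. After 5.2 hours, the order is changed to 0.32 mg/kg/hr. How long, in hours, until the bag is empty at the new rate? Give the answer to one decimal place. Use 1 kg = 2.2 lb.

61.0 hours

Initial rate:
Weight = 53.6 lb ÷ 2.2 lb/kg = 24.36364 kg
Dose = 0.87 mg/kg/hr × 24.36364 kg = 21.19636 mg/hr
Concentration = 586 mg ÷ 105 mL = 5.580952 mg/mL
Rate = 21.19636 mg/hr ÷ 5.580952 mg/mL = 3.797983 mL/hr
Volume infused so far = 3.797983 mL/hr × 5.2 hr = 19.74951 mL
Volume remaining = 105 − 19.74951 = 85.25049 mL
New rate:
Dose = 0.32 mg/kg/hr × 24.36364 kg = 7.796364 mg/hr
Rate = 7.796364 mg/hr ÷ 5.580952 mg/mL = 1.396959 mL/hr
Time remaining = 85.25049 mL ÷ 1.396959 mL/hr = 61.02575 hr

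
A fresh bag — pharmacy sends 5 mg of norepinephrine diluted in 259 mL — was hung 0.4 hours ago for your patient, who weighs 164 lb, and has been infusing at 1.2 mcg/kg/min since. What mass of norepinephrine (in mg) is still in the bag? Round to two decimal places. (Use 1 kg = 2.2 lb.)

Weight = 164 lb ÷ 2.2 lb/kg = 74.54545 kg
Dose = 1.2 mcg/kg/min × 74.54545 kg = 89.45455 mcg/min
89.45455 mcg/min × 60 min/hr = 5367.273 mcg/hr
Concentration = 5 mg ÷ 259 mL = 0.01930502 mg/mL = 19.30502 mcg/mL
Rate = 5367.273 mcg/hr ÷ 19.30502 mcg/mL = 278.0247 mL/hr
Volume infused = 278.0247 mL/hr × 0.4 hr = 111.2099 mL
Volume remaining = 259 − 111.2099 = 147.7901 mL
Drug remaining = 147.7901 mL × 19.30502 mcg/mL = 2853.091 mcg = 2.853091 mg

2.85 mg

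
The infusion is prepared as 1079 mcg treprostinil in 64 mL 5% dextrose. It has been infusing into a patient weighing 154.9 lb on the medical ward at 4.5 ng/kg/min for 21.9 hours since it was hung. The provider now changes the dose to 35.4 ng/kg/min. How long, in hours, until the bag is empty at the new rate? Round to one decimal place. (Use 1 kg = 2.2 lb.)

Initial rate:
Weight = 154.9 lb ÷ 2.2 lb/kg = 70.40909 kg
Dose = 4.5 ng/kg/min × 70.40909 kg = 316.8409 ng/min
316.8409 ng/min × 60 min/hr = 19010.45 ng/hr
Concentration = 1079 mcg ÷ 64 mL = 16.85938 mcg/mL = 16859.38 ng/mL
Rate = 19010.45 ng/hr ÷ 16859.38 ng/mL = 1.12759 mL/hr
Volume infused so far = 1.12759 mL/hr × 21.9 hr = 24.69421 mL
Volume remaining = 64 − 24.69421 = 39.30579 mL
New rate:
Dose = 35.4 ng/kg/min × 70.40909 kg = 2492.482 ng/min
2492.482 ng/min × 60 min/hr = 149548.9 ng/hr
Rate = 149548.9 ng/hr ÷ 16859.38 ng/mL = 8.870371 mL/hr
Time remaining = 39.30579 mL ÷ 8.870371 mL/hr = 4.431133 hr

4.4 hours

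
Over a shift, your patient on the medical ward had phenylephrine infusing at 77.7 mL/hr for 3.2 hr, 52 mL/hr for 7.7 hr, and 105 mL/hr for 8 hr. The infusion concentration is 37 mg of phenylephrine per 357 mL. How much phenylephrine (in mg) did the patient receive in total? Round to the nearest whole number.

154 mg

Concentration = 37 mg ÷ 357 mL = 0.1036415 mg/mL
Stage 1: 77.7 mL/hr × 3.2 hr = 248.64 mL → 248.64 mL × 0.1036415 mg/mL = 25.76941 mg
Stage 2: 52 mL/hr × 7.7 hr = 400.4 mL → 400.4 mL × 0.1036415 mg/mL = 41.49804 mg
Stage 3: 105 mL/hr × 8 hr = 840 mL → 840 mL × 0.1036415 mg/mL = 87.05882 mg
Total = 25.76941 + 41.49804 + 87.05882 = 154.3263 mg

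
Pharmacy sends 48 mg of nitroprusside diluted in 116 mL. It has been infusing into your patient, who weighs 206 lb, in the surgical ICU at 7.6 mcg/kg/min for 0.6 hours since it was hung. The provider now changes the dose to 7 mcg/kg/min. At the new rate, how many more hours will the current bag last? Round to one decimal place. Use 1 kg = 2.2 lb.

0.6 hours

Initial rate:
Weight = 206 lb ÷ 2.2 lb/kg = 93.63636 kg
Dose = 7.6 mcg/kg/min × 93.63636 kg = 711.6364 mcg/min
711.6364 mcg/min × 60 min/hr = 42698.18 mcg/hr
Concentration = 48 mg ÷ 116 mL = 0.4137931 mg/mL = 413.7931 mcg/mL
Rate = 42698.18 mcg/hr ÷ 413.7931 mcg/mL = 103.1873 mL/hr
Volume infused so far = 103.1873 mL/hr × 0.6 hr = 61.91236 mL
Volume remaining = 116 − 61.91236 = 54.08764 mL
New rate:
Dose = 7 mcg/kg/min × 93.63636 kg = 655.4545 mcg/min
655.4545 mcg/min × 60 min/hr = 39327.27 mcg/hr
Rate = 39327.27 mcg/hr ÷ 413.7931 mcg/mL = 95.04091 mL/hr
Time remaining = 54.08764 mL ÷ 95.04091 mL/hr = 0.5690985 hr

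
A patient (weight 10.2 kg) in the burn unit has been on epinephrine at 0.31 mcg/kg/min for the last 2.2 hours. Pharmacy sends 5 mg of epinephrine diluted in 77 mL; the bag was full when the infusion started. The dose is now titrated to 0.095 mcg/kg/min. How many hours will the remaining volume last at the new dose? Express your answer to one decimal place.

78.8 hours

Initial rate:
Dose = 0.31 mcg/kg/min × 10.2 kg = 3.162 mcg/min
3.162 mcg/min × 60 min/hr = 189.72 mcg/hr
Concentration = 5 mg ÷ 77 mL = 0.06493506 mg/mL = 64.93506 mcg/mL
Rate = 189.72 mcg/hr ÷ 64.93506 mcg/mL = 2.921688 mL/hr
Volume infused so far = 2.921688 mL/hr × 2.2 hr = 6.427714 mL
Volume remaining = 77 − 6.427714 = 70.57229 mL
New rate:
Dose = 0.095 mcg/kg/min × 10.2 kg = 0.969 mcg/min
0.969 mcg/min × 60 min/hr = 58.14 mcg/hr
Rate = 58.14 mcg/hr ÷ 64.93506 mcg/mL = 0.895356 mL/hr
Time remaining = 70.57229 mL ÷ 0.895356 mL/hr = 78.82036 hr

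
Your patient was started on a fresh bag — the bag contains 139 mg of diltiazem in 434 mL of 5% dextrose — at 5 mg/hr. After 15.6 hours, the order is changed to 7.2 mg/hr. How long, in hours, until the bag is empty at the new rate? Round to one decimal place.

8.5 hours

Initial rate:
Concentration = 139 mg ÷ 434 mL = 0.3202765 mg/mL
Rate = 5 mg/hr ÷ 0.3202765 mg/mL = 15.61151 mL/hr
Volume infused so far = 15.61151 mL/hr × 15.6 hr = 243.5396 mL
Volume remaining = 434 − 243.5396 = 190.4604 mL
New rate:
Rate = 7.2 mg/hr ÷ 0.3202765 mg/mL = 22.48058 mL/hr
Time remaining = 190.4604 mL ÷ 22.48058 mL/hr = 8.472222 hr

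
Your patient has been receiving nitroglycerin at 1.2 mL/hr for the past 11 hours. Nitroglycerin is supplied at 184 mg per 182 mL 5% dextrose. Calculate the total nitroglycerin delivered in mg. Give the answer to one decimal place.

13.3 mg

Concentration = 184 mg ÷ 182 mL = 1.010989 mg/mL = 1010.989 mcg/mL
Drug rate = 1.2 mL/hr × 1010.989 mcg/mL = 1213.187 mcg/hr
Total = 1213.187 mcg/hr × 11 hr = 13345.05 mcg = 13.34505 mg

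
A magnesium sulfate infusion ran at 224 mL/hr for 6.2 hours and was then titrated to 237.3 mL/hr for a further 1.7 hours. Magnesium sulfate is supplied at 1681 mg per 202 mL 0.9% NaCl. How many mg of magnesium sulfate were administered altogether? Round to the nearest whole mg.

14914 mg

Concentration = 1681 mg ÷ 202 mL = 8.321782 mg/mL
Stage 1: 224 mL/hr × 6.2 hr = 1388.8 mL → 1388.8 mL × 8.321782 mg/mL = 11557.29 mg
Stage 2: 237.3 mL/hr × 1.7 hr = 403.41 mL → 403.41 mL × 8.321782 mg/mL = 3357.09 mg
Total = 11557.29 + 3357.09 = 14914.38 mg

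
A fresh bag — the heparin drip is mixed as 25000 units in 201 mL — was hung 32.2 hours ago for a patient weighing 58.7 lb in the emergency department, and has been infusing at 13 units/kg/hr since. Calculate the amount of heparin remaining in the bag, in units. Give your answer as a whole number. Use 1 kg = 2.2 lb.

Weight = 58.7 lb ÷ 2.2 lb/kg = 26.68182 kg
Dose = 13 units/kg/hr × 26.68182 kg = 346.8636 units/hr
Concentration = 25000 units ÷ 201 mL = 124.3781 units/mL
Rate = 346.8636 units/hr ÷ 124.3781 units/mL = 2.788784 mL/hr
Volume infused = 2.788784 mL/hr × 32.2 hr = 89.79883 mL
Volume remaining = 201 − 89.79883 = 111.2012 mL
Drug remaining = 111.2012 mL × 124.3781 units/mL = 13830.99 units

13831 units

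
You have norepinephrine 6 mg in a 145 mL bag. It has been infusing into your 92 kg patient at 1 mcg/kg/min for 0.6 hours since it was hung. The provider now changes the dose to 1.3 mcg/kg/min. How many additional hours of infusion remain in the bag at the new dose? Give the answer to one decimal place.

Initial rate:
Dose = 1 mcg/kg/min × 92 kg = 92 mcg/min
92 mcg/min × 60 min/hr = 5520 mcg/hr
Concentration = 6 mg ÷ 145 mL = 0.04137931 mg/mL = 41.37931 mcg/mL
Rate = 5520 mcg/hr ÷ 41.37931 mcg/mL = 133.4 mL/hr
Volume infused so far = 133.4 mL/hr × 0.6 hr = 80.04 mL
Volume remaining = 145 − 80.04 = 64.96 mL
New rate:
Dose = 1.3 mcg/kg/min × 92 kg = 119.6 mcg/min
119.6 mcg/min × 60 min/hr = 7176 mcg/hr
Rate = 7176 mcg/hr ÷ 41.37931 mcg/mL = 173.42 mL/hr
Time remaining = 64.96 mL ÷ 173.42 mL/hr = 0.3745819 hr

0.4 hours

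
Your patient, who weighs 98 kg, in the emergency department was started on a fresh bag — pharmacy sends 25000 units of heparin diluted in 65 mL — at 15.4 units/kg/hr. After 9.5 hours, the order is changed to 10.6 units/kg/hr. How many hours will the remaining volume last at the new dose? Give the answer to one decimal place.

10.3 hours

Initial rate:
Dose = 15.4 units/kg/hr × 98 kg = 1509.2 units/hr
Concentration = 25000 units ÷ 65 mL = 384.6154 units/mL
Rate = 1509.2 units/hr ÷ 384.6154 units/mL = 3.92392 mL/hr
Volume infused so far = 3.92392 mL/hr × 9.5 hr = 37.27724 mL
Volume remaining = 65 − 37.27724 = 27.72276 mL
New rate:
Dose = 10.6 units/kg/hr × 98 kg = 1038.8 units/hr
Rate = 1038.8 units/hr ÷ 384.6154 units/mL = 2.70088 mL/hr
Time remaining = 27.72276 mL ÷ 2.70088 mL/hr = 10.26434 hr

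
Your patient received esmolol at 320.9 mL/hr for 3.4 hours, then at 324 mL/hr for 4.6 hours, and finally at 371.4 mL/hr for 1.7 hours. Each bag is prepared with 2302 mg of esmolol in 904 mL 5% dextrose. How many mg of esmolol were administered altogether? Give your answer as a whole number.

Concentration = 2302 mg ÷ 904 mL = 2.54646 mg/mL
Stage 1: 320.9 mL/hr × 3.4 hr = 1091.06 mL → 1091.06 mL × 2.54646 mg/mL = 2778.341 mg
Stage 2: 324 mL/hr × 4.6 hr = 1490.4 mL → 1490.4 mL × 2.54646 mg/mL = 3795.244 mg
Stage 3: 371.4 mL/hr × 1.7 hr = 631.38 mL → 631.38 mL × 2.54646 mg/mL = 1607.784 mg
Total = 2778.341 + 3795.244 + 1607.784 = 8181.369 mg

8181 mg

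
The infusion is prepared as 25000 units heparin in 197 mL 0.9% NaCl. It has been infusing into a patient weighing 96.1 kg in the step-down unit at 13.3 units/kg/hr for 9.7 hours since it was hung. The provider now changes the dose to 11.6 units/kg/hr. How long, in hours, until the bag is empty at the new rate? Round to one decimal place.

11.3 hours

Initial rate:
Dose = 13.3 units/kg/hr × 96.1 kg = 1278.13 units/hr
Concentration = 25000 units ÷ 197 mL = 126.9036 units/mL
Rate = 1278.13 units/hr ÷ 126.9036 units/mL = 10.07166 mL/hr
Volume infused so far = 10.07166 mL/hr × 9.7 hr = 97.69514 mL
Volume remaining = 197 − 97.69514 = 99.30486 mL
New rate:
Dose = 11.6 units/kg/hr × 96.1 kg = 1114.76 units/hr
Rate = 1114.76 units/hr ÷ 126.9036 units/mL = 8.784309 mL/hr
Time remaining = 99.30486 mL ÷ 8.784309 mL/hr = 11.3048 hr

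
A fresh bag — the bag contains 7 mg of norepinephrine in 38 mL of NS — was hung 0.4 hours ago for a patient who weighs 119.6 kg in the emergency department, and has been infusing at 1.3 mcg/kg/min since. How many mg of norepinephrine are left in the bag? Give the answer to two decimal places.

3.27 mg

Dose = 1.3 mcg/kg/min × 119.6 kg = 155.48 mcg/min
155.48 mcg/min × 60 min/hr = 9328.8 mcg/hr
Concentration = 7 mg ÷ 38 mL = 0.1842105 mg/mL = 184.2105 mcg/mL
Rate = 9328.8 mcg/hr ÷ 184.2105 mcg/mL = 50.64206 mL/hr
Volume infused = 50.64206 mL/hr × 0.4 hr = 20.25682 mL
Volume remaining = 38 − 20.25682 = 17.74318 mL
Drug remaining = 17.74318 mL × 184.2105 mcg/mL = 3268.48 mcg = 3.26848 mg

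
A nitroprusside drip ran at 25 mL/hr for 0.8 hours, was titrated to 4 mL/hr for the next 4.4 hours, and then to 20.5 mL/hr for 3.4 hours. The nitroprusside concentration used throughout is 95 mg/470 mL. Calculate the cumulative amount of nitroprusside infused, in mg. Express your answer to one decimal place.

Concentration = 95 mg ÷ 470 mL = 0.2021277 mg/mL
Stage 1: 25 mL/hr × 0.8 hr = 20 mL → 20 mL × 0.2021277 mg/mL = 4.042553 mg
Stage 2: 4 mL/hr × 4.4 hr = 17.6 mL → 17.6 mL × 0.2021277 mg/mL = 3.557447 mg
Stage 3: 20.5 mL/hr × 3.4 hr = 69.7 mL → 69.7 mL × 0.2021277 mg/mL = 14.0883 mg
Total = 4.042553 + 3.557447 + 14.0883 = 21.6883 mg

21.7 mg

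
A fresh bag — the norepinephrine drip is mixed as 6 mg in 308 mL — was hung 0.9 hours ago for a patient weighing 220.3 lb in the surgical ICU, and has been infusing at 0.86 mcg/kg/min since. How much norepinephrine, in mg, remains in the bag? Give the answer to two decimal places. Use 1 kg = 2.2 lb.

1.35 mg

Weight = 220.3 lb ÷ 2.2 lb/kg = 100.1364 kg
Dose = 0.86 mcg/kg/min × 100.1364 kg = 86.11727 mcg/min
86.11727 mcg/min × 60 min/hr = 5167.036 mcg/hr
Concentration = 6 mg ÷ 308 mL = 0.01948052 mg/mL = 19.48052 mcg/mL
Rate = 5167.036 mcg/hr ÷ 19.48052 mcg/mL = 265.2412 mL/hr
Volume infused = 265.2412 mL/hr × 0.9 hr = 238.7171 mL
Volume remaining = 308 − 238.7171 = 69.28292 mL
Drug remaining = 69.28292 mL × 19.48052 mcg/mL = 1349.667 mcg = 1.349667 mg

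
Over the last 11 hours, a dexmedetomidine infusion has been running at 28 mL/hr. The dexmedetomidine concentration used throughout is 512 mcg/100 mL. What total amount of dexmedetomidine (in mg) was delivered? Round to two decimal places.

1.58 mg

Concentration = 512 mcg ÷ 100 mL = 5.12 mcg/mL
Drug rate = 28 mL/hr × 5.12 mcg/mL = 143.36 mcg/hr
Total = 143.36 mcg/hr × 11 hr = 1576.96 mcg = 1.57696 mg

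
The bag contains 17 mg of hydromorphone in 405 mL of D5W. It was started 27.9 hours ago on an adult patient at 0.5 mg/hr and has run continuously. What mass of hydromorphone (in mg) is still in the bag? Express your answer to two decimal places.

3.05 mg

Concentration = 17 mg ÷ 405 mL = 0.04197531 mg/mL
Rate = 0.5 mg/hr ÷ 0.04197531 mg/mL = 11.91176 mL/hr
Volume infused = 11.91176 mL/hr × 27.9 hr = 332.3382 mL
Volume remaining = 405 − 332.3382 = 72.66176 mL
Drug remaining = 72.66176 mL × 0.04197531 mg/mL = 3.05 mg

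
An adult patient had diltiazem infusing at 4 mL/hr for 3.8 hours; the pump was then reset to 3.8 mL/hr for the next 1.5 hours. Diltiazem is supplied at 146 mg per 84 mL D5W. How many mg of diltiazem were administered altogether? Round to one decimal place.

36.3 mg

Concentration = 146 mg ÷ 84 mL = 1.738095 mg/mL
Stage 1: 4 mL/hr × 3.8 hr = 15.2 mL → 15.2 mL × 1.738095 mg/mL = 26.41905 mg
Stage 2: 3.8 mL/hr × 1.5 hr = 5.7 mL → 5.7 mL × 1.738095 mg/mL = 9.907143 mg
Total = 26.41905 + 9.907143 = 36.32619 mg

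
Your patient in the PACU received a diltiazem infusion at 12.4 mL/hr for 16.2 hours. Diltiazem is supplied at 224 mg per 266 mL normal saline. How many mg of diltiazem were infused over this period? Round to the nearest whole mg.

Concentration = 224 mg ÷ 266 mL = 0.8421053 mg/mL
Drug rate = 12.4 mL/hr × 0.8421053 mg/mL = 10.44211 mg/hr
Total = 10.44211 mg/hr × 16.2 hr = 169.1621 mg

169 mg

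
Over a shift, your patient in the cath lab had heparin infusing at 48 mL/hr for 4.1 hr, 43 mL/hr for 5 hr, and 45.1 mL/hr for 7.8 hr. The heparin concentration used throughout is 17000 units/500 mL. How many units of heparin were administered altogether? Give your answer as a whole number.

Concentration = 17000 units ÷ 500 mL = 34 units/mL
Stage 1: 48 mL/hr × 4.1 hr = 196.8 mL → 196.8 mL × 34 units/mL = 6691.2 units
Stage 2: 43 mL/hr × 5 hr = 215 mL → 215 mL × 34 units/mL = 7310 units
Stage 3: 45.1 mL/hr × 7.8 hr = 351.78 mL → 351.78 mL × 34 units/mL = 11960.52 units
Total = 6691.2 + 7310 + 11960.52 = 25961.72 units

25962 units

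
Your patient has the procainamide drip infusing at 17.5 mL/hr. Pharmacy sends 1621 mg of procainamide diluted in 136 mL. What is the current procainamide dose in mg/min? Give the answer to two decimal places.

3.48 mg/min

Concentration = 1621 mg ÷ 136 mL = 11.91912 mg/mL
Drug rate = 17.5 mL/hr × 11.91912 mg/mL = 208.5846 mg/hr
208.5846 mg/hr ÷ 60 min/hr = 3.476409 mg/min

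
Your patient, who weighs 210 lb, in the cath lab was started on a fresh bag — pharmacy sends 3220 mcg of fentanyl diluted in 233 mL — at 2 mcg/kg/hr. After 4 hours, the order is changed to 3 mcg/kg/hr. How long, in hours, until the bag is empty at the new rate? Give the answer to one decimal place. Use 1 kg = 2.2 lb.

8.6 hours

Initial rate:
Weight = 210 lb ÷ 2.2 lb/kg = 95.45455 kg
Dose = 2 mcg/kg/hr × 95.45455 kg = 190.9091 mcg/hr
Concentration = 3220 mcg ÷ 233 mL = 13.81974 mcg/mL
Rate = 190.9091 mcg/hr ÷ 13.81974 mcg/mL = 13.81423 mL/hr
Volume infused so far = 13.81423 mL/hr × 4 hr = 55.25692 mL
Volume remaining = 233 − 55.25692 = 177.7431 mL
New rate:
Dose = 3 mcg/kg/hr × 95.45455 kg = 286.3636 mcg/hr
Rate = 286.3636 mcg/hr ÷ 13.81974 mcg/mL = 20.72134 mL/hr
Time remaining = 177.7431 mL ÷ 20.72134 mL/hr = 8.577778 hr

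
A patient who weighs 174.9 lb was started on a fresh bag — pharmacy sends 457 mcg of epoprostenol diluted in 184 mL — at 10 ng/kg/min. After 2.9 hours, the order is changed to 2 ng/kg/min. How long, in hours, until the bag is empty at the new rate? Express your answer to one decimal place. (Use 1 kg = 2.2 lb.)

33.4 hours

Initial rate:
Weight = 174.9 lb ÷ 2.2 lb/kg = 79.5 kg
Dose = 10 ng/kg/min × 79.5 kg = 795 ng/min
795 ng/min × 60 min/hr = 47700 ng/hr
Concentration = 457 mcg ÷ 184 mL = 2.483696 mcg/mL = 2483.696 ng/mL
Rate = 47700 ng/hr ÷ 2483.696 ng/mL = 19.20525 mL/hr
Volume infused so far = 19.20525 mL/hr × 2.9 hr = 55.69523 mL
Volume remaining = 184 − 55.69523 = 128.3048 mL
New rate:
Dose = 2 ng/kg/min × 79.5 kg = 159 ng/min
159 ng/min × 60 min/hr = 9540 ng/hr
Rate = 9540 ng/hr ÷ 2483.696 ng/mL = 3.84105 mL/hr
Time remaining = 128.3048 mL ÷ 3.84105 mL/hr = 33.40356 hr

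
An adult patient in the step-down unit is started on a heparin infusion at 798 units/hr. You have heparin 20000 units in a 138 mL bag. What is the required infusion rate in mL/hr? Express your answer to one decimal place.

5.5 mL/hr

Concentration = 20000 units ÷ 138 mL = 144.9275 units/mL
Rate = 798 units/hr ÷ 144.9275 units/mL = 5.5062 mL/hr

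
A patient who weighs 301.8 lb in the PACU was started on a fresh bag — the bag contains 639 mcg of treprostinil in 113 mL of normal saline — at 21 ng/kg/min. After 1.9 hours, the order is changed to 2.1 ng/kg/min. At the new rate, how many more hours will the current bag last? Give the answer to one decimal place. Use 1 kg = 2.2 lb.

18.0 hours

Initial rate:
Weight = 301.8 lb ÷ 2.2 lb/kg = 137.1818 kg
Dose = 21 ng/kg/min × 137.1818 kg = 2880.818 ng/min
2880.818 ng/min × 60 min/hr = 172849.1 ng/hr
Concentration = 639 mcg ÷ 113 mL = 5.654867 mcg/mL = 5654.867 ng/mL
Rate = 172849.1 ng/hr ÷ 5654.867 ng/mL = 30.56643 mL/hr
Volume infused so far = 30.56643 mL/hr × 1.9 hr = 58.07621 mL
Volume remaining = 113 − 58.07621 = 54.92379 mL
New rate:
Dose = 2.1 ng/kg/min × 137.1818 kg = 288.0818 ng/min
288.0818 ng/min × 60 min/hr = 17284.91 ng/hr
Rate = 17284.91 ng/hr ÷ 5654.867 ng/mL = 3.056643 mL/hr
Time remaining = 54.92379 mL ÷ 3.056643 mL/hr = 17.96866 hr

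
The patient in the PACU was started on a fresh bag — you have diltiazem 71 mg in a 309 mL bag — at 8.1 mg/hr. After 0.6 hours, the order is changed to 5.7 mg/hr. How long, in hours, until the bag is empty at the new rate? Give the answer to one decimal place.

11.6 hours

Initial rate:
Concentration = 71 mg ÷ 309 mL = 0.2297735 mg/mL
Rate = 8.1 mg/hr ÷ 0.2297735 mg/mL = 35.25211 mL/hr
Volume infused so far = 35.25211 mL/hr × 0.6 hr = 21.15127 mL
Volume remaining = 309 − 21.15127 = 287.8487 mL
New rate:
Rate = 5.7 mg/hr ÷ 0.2297735 mg/mL = 24.80704 mL/hr
Time remaining = 287.8487 mL ÷ 24.80704 mL/hr = 11.60351 hr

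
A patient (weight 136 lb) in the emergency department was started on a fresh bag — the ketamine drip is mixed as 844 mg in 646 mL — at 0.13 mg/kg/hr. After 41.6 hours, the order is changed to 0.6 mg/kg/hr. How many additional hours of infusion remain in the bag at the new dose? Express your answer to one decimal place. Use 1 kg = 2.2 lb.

13.7 hours

Initial rate:
Weight = 136 lb ÷ 2.2 lb/kg = 61.81818 kg
Dose = 0.13 mg/kg/hr × 61.81818 kg = 8.036364 mg/hr
Concentration = 844 mg ÷ 646 mL = 1.306502 mg/mL
Rate = 8.036364 mg/hr ÷ 1.306502 mg/mL = 6.151056 mL/hr
Volume infused so far = 6.151056 mL/hr × 41.6 hr = 255.8839 mL
Volume remaining = 646 − 255.8839 = 390.1161 mL
New rate:
Dose = 0.6 mg/kg/hr × 61.81818 kg = 37.09091 mg/hr
Rate = 37.09091 mg/hr ÷ 1.306502 mg/mL = 28.38949 mL/hr
Time remaining = 390.1161 mL ÷ 28.38949 mL/hr = 13.74157 hr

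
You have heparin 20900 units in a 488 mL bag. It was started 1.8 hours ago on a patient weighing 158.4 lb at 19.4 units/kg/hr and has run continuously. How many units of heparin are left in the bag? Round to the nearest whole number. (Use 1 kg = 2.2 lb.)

Weight = 158.4 lb ÷ 2.2 lb/kg = 72 kg
Dose = 19.4 units/kg/hr × 72 kg = 1396.8 units/hr
Concentration = 20900 units ÷ 488 mL = 42.82787 units/mL
Rate = 1396.8 units/hr ÷ 42.82787 units/mL = 32.61428 mL/hr
Volume infused = 32.61428 mL/hr × 1.8 hr = 58.7057 mL
Volume remaining = 488 − 58.7057 = 429.2943 mL
Drug remaining = 429.2943 mL × 42.82787 units/mL = 18385.76 units

18386 units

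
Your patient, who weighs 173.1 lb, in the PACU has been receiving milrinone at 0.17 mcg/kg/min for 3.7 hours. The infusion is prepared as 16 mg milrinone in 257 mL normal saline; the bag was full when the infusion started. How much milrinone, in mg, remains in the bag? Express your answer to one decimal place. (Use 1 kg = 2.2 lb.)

13.0 mg

Weight = 173.1 lb ÷ 2.2 lb/kg = 78.68182 kg
Dose = 0.17 mcg/kg/min × 78.68182 kg = 13.37591 mcg/min
13.37591 mcg/min × 60 min/hr = 802.5545 mcg/hr
Concentration = 16 mg ÷ 257 mL = 0.06225681 mg/mL = 62.25681 mcg/mL
Rate = 802.5545 mcg/hr ÷ 62.25681 mcg/mL = 12.89103 mL/hr
Volume infused = 12.89103 mL/hr × 3.7 hr = 47.69682 mL
Volume remaining = 257 − 47.69682 = 209.3032 mL
Drug remaining = 209.3032 mL × 62.25681 mcg/mL = 13030.55 mcg = 13.03055 mg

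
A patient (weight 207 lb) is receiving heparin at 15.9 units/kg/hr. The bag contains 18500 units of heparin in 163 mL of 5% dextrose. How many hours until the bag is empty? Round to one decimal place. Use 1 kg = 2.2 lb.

12.4 hours

Weight = 207 lb ÷ 2.2 lb/kg = 94.09091 kg
Dose = 15.9 units/kg/hr × 94.09091 kg = 1496.045 units/hr
Concentration = 18500 units ÷ 163 mL = 113.4969 units/mL
Rate = 1496.045 units/hr ÷ 113.4969 units/mL = 13.18137 mL/hr
Duration = 163 mL ÷ 13.18137 mL/hr = 12.36593 hr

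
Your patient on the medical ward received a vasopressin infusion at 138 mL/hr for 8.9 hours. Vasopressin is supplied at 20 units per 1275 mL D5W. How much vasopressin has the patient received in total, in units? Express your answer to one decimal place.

19.3 units

Concentration = 20 units ÷ 1275 mL = 0.01568627 units/mL
Drug rate = 138 mL/hr × 0.01568627 units/mL = 2.164706 units/hr
Total = 2.164706 units/hr × 8.9 hr = 19.26588 units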